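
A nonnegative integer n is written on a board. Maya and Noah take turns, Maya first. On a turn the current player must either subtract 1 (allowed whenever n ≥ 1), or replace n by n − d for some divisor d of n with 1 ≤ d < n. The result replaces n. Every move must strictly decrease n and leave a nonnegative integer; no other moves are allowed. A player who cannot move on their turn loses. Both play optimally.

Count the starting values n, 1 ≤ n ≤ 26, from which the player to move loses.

12

Positions with no move are L. A position that does have a move is losing for the player to move precisely when every available move leads to a winning position for the opponent. Fill in the labels:
n=0: no move → L
n=1: W (go to 0, an L position)
n=2: L (sole option 1(W) is W)
n=3: W (go to 2, an L position)
n=4: W (go to 2, an L position)
n=5: L (sole option 4(W) is W)
n=6: W (go to 5, an L position)
n=7: L (sole option 6(W) is W)
n=8: W (go to 7, an L position)
n=9: L (options 6(W), 8(W) are all W)
n=10: W (go to 5, an L position)
n=11: L (sole option 10(W) is W)
n=12: W (go to 9, an L position)
n=13: L (sole option 12(W) is W)
n=14: W (go to 7, an L position)
n=15: L (options 10(W), 12(W), 14(W) are all W)
n=16: W (go to 15, an L position)
n=17: L (sole option 16(W) is W)
n=18: W (go to 9, an L position)
n=19: L (sole option 18(W) is W)
n=20: W (go to 15, an L position)
n=21: L (options 14(W), 18(W), 20(W) are all W)
n=22: W (go to 11, an L position)
n=23: L (sole option 22(W) is W)
n=24: W (go to 21, an L position)
n=25: L (options 20(W), 24(W) are all W)
n=26: W (go to 13, an L position)
L entries with 1 ≤ n ≤ 26 (n=0 is outside the asked range and is not counted): n = 2, 5, 7, 9, 11, 13, 15, 17, 19, 21, 23, 25; that makes 12.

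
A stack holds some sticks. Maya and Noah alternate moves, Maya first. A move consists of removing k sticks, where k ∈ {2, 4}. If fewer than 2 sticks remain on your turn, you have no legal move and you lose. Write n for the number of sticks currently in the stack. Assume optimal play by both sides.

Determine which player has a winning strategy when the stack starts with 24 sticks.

Noah wins.

Compute win/loss labels from the base case upward. A position with no move is L. Any other position is W if it can reach an L in one move, else L.
n=0: no move → L
n=1: no move → L
n=2: →0(L), so W
n=3: →1(L), so W
n=4: →0(L), so W
n=5: →1(L), so W
n=6: →4(W), 2(W) — all W, so L
n=7: →5(W), 3(W) — all W, so L
n=8: →6(L), so W
n=9: →7(L), so W
n=10: →6(L), so W
n=11: →7(L), so W
n=12: →10(W), 8(W) — all W, so L
n=13: →11(W), 9(W) — all W, so L
n=14: →12(L), so W
n=15: →13(L), so W
n=16: →12(L), so W
n=17: →13(L), so W
n=18: →16(W), 14(W) — all W, so L
n=19: →17(W), 15(W) — all W, so L
n=20: →18(L), so W
n=21: →19(L), so W
n=22: →18(L), so W
n=23: →19(L), so W
n=24: →22(W), 20(W) — all W, so L
The starting position 24 is L: whatever Maya does, the opponent receives a W position.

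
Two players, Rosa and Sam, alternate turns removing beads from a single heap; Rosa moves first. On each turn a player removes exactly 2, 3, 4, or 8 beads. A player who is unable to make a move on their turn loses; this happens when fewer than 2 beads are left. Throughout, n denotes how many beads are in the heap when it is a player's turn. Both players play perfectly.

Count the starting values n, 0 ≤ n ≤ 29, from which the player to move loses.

10

Compute win/loss labels from the base case upward. A position with no move is L. Any other position is W if it can reach an L in one move, else L.
n=0: no move → L
n=1: no move → L
n=2: can move to 0, which is L ⇒ W
n=3: can move to 1, which is L ⇒ W
n=4: can move to 1, which is L ⇒ W
n=5: can move to 1, which is L ⇒ W
n=6: moves to 4(W), 3(W), 2(W); every one is W ⇒ L
n=7: moves to 5(W), 4(W), 3(W); every one is W ⇒ L
n=8: can move to 6, which is L ⇒ W
n=9: can move to 7, which is L ⇒ W
n=10: can move to 7, which is L ⇒ W
n=11: can move to 7, which is L ⇒ W
n=12: moves to 10(W), 9(W), 8(W), 4(W); every one is W ⇒ L
n=13: moves to 11(W), 10(W), 9(W), 5(W); every one is W ⇒ L
n=14: can move to 12, which is L ⇒ W
n=15: can move to 13, which is L ⇒ W
n=16: can move to 13, which is L ⇒ W
n=17: can move to 13, which is L ⇒ W
n=18: moves to 16(W), 15(W), 14(W), 10(W); every one is W ⇒ L
n=19: moves to 17(W), 16(W), 15(W), 11(W); every one is W ⇒ L
n=20: can move to 18, which is L ⇒ W
n=21: can move to 19, which is L ⇒ W
n=22: can move to 19, which is L ⇒ W
n=23: can move to 19, which is L ⇒ W
n=24: moves to 22(W), 21(W), 20(W), 16(W); every one is W ⇒ L
n=25: moves to 23(W), 22(W), 21(W), 17(W); every one is W ⇒ L
n=26: can move to 24, which is L ⇒ W
n=27: can move to 25, which is L ⇒ W
n=28: can move to 25, which is L ⇒ W
n=29: can move to 25, which is L ⇒ W
L entries with 0 ≤ n ≤ 29: n = 0, 1, 6, 7, 12, 13, 18, 19, 24, 25; that makes 10.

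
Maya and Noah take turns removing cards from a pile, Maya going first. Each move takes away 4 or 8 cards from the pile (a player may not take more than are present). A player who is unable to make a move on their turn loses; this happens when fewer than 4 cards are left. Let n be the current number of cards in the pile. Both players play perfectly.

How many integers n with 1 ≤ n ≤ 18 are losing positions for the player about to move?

7

Work bottom-up. With no move the player to move loses. Otherwise the position is W if at least one move leads to an L position for the opponent, and L if every move leads to a W.
n=0: no move → L
n=1: no move → L
n=2: no move → L
n=3: no move → L
n=4: can move to 0, which is L ⇒ W
n=5: can move to 1, which is L ⇒ W
n=6: can move to 2, which is L ⇒ W
n=7: can move to 3, which is L ⇒ W
n=8: can move to 0, which is L ⇒ W
n=9: can move to 1, which is L ⇒ W
n=10: can move to 2, which is L ⇒ W
n=11: can move to 3, which is L ⇒ W
n=12: moves to 8(W), 4(W); every one is W ⇒ L
n=13: moves to 9(W), 5(W); every one is W ⇒ L
n=14: moves to 10(W), 6(W); every one is W ⇒ L
n=15: moves to 11(W), 7(W); every one is W ⇒ L
n=16: can move to 12, which is L ⇒ W
n=17: can move to 13, which is L ⇒ W
n=18: can move to 14, which is L ⇒ W
L entries with 1 ≤ n ≤ 18 (n=0 is outside the asked range and is not counted): n = 1, 2, 3, 12, 13, 14, 15; that makes 7.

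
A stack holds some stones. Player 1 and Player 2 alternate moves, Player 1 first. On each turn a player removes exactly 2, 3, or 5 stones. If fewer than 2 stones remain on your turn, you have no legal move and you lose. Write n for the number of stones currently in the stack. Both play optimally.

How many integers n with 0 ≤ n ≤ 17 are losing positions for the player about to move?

Label each position W (a win for the player to move) or L (a loss). A position with no legal move is L; any other position is W exactly when some move reaches an L, and L when every move reaches a W.
n=0: no move → L
n=1: no move → L
n=2: →0(L), so W
n=3: →1(L), so W
n=4: →1(L), so W
n=5: →0(L), so W
n=6: →1(L), so W
n=7: →5(W), 4(W), 2(W) — all W, so L
n=8: →6(W), 5(W), 3(W) — all W, so L
n=9: →7(L), so W
n=10: →8(L), so W
n=11: →8(L), so W
n=12: →7(L), so W
n=13: →8(L), so W
n=14: →12(W), 11(W), 9(W) — all W, so L
n=15: →13(W), 12(W), 10(W) — all W, so L
n=16: →14(L), so W
n=17: →15(L), so W
L entries with 0 ≤ n ≤ 17: n = 0, 1, 7, 8, 14, 15; that makes 6.

6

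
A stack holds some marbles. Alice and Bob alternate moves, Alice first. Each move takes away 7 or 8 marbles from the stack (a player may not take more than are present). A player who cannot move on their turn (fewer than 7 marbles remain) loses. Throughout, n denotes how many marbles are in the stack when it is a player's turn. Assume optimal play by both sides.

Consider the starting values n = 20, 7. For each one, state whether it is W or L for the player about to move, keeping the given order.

20: L, 7: W

Label each position W (a win for the player to move) or L (a loss). A position with no legal move is L; any other position is W exactly when some move reaches an L, and L when every move reaches a W.
n=0: no move → L
n=1: no move → L
n=2: no move → L
n=3: no move → L
n=4: no move → L
n=5: no move → L
n=6: no move → L
n=7: →0(L), so W
n=8: →1(L), so W
n=9: →2(L), so W
n=10: →3(L), so W
n=11: →4(L), so W
n=12: →5(L), so W
n=13: →6(L), so W
n=14: →6(L), so W
n=15: →8(W), 7(W) — all W, so L
n=16: →9(W), 8(W) — all W, so L
n=17: →10(W), 9(W) — all W, so L
n=18: →11(W), 10(W) — all W, so L
n=19: →12(W), 11(W) — all W, so L
n=20: →13(W), 12(W) — all W, so L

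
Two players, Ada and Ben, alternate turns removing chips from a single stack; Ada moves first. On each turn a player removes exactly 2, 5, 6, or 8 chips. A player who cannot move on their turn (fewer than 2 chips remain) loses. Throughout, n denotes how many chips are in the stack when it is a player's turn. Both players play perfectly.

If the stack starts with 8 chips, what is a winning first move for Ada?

Label each position W (a win for the player to move) or L (a loss). A position with no legal move is L; any other position is W exactly when some move reaches an L, and L when every move reaches a W.
n=0: no move → L
n=1: no move → L
n=2: W (go to 0, an L position)
n=3: W (go to 1, an L position)
n=4: L (sole option 2(W) is W)
n=5: W (go to 0, an L position)
n=6: W (go to 4, an L position)
n=7: W (go to 1, an L position)
n=8: W (go to 0, an L position)
From 8, the L positions reachable in one move are: 0.

Remove 8, leaving 0.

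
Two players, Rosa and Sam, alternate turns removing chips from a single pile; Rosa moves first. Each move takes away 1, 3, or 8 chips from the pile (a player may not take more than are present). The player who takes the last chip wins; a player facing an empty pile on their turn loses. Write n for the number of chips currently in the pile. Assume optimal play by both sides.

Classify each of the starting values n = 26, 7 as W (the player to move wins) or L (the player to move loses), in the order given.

26: L, 7: W

Positions with no move are L. A position that does have a move is losing for the player to move precisely when every available move leads to a winning position for the opponent. Fill in the labels:
n=0: no move → L
n=1: can move to 0, which is L ⇒ W
n=2: the only move is to 1(W), a W ⇒ L
n=3: can move to 2, which is L ⇒ W
n=4: moves to 3(W), 1(W); every one is W ⇒ L
n=5: can move to 4, which is L ⇒ W
n=6: moves to 5(W), 3(W); every one is W ⇒ L
n=7: can move to 6, which is L ⇒ W
n=8: can move to 0, which is L ⇒ W
n=9: can move to 6, which is L ⇒ W
n=10: can move to 2, which is L ⇒ W
n=11: moves to 10(W), 8(W), 3(W); every one is W ⇒ L
n=12: can move to 11, which is L ⇒ W
n=13: moves to 12(W), 10(W), 5(W); every one is W ⇒ L
n=14: can move to 13, which is L ⇒ W
n=15: moves to 14(W), 12(W), 7(W); every one is W ⇒ L
n=16: can move to 15, which is L ⇒ W
n=17: moves to 16(W), 14(W), 9(W); every one is W ⇒ L
n=18: can move to 17, which is L ⇒ W
n=19: can move to 11, which is L ⇒ W
n=20: can move to 17, which is L ⇒ W
n=21: can move to 13, which is L ⇒ W
n=22: moves to 21(W), 19(W), 14(W); every one is W ⇒ L
n=23: can move to 22, which is L ⇒ W
n=24: moves to 23(W), 21(W), 16(W); every one is W ⇒ L
n=25: can move to 24, which is L ⇒ W
n=26: moves to 25(W), 23(W), 18(W); every one is W ⇒ L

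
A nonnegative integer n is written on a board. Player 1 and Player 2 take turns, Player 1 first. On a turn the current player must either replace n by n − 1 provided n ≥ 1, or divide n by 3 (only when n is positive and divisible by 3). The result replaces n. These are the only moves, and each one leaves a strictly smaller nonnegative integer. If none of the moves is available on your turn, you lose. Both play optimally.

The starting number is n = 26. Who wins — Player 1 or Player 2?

Player 2 wins.

Label each position W (a win for the player to move) or L (a loss). A position with no legal move is L; any other position is W exactly when some move reaches an L, and L when every move reaches a W.
n=0: no move → L
n=1: W (go to 0, an L position)
n=2: L (sole option 1(W) is W)
n=3: W (go to 2, an L position)
n=4: L (sole option 3(W) is W)
n=5: W (go to 4, an L position)
n=6: W (go to 2, an L position)
n=7: L (sole option 6(W) is W)
n=8: W (go to 7, an L position)
n=9: L (options 3(W), 8(W) are all W)
n=10: W (go to 9, an L position)
n=11: L (sole option 10(W) is W)
n=12: W (go to 4, an L position)
n=13: L (sole option 12(W) is W)
n=14: W (go to 13, an L position)
n=15: L (options 5(W), 14(W) are all W)
n=16: W (go to 15, an L position)
n=17: L (sole option 16(W) is W)
n=18: W (go to 17, an L position)
n=19: L (sole option 18(W) is W)
n=20: W (go to 19, an L position)
n=21: W (go to 7, an L position)
n=22: L (sole option 21(W) is W)
n=23: W (go to 22, an L position)
n=24: L (options 8(W), 23(W) are all W)
n=25: W (go to 24, an L position)
n=26: L (sole option 25(W) is W)
The starting position 26 is L: whatever Player 1 does, the opponent receives a W position.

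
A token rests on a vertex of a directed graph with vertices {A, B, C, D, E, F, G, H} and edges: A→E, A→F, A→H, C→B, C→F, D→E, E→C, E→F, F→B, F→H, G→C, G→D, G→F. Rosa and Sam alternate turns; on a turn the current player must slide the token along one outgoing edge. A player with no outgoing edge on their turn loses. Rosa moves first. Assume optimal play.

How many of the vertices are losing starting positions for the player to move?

Positions with no move are L. A position that does have a move is losing for the player to move precisely when every available move leads to a winning position for the opponent. Fill in the labels:
Every edge goes from a vertex to one that appears earlier in the order H, B, F, C, E, D, G, A, so processing vertices in that order labels each vertex after all of its successors.
H: no outgoing edge → L
B: no outgoing edge → L
F: reaches L-position B → W
C: reaches L-position B → W
E: only reaches C(W), F(W), all W → L
D: reaches L-position E → W
G: only reaches D(W), C(W), F(W), all W → L
A: reaches L-position E → W
The L vertices are B, E, G, H; that is 4 in all.

4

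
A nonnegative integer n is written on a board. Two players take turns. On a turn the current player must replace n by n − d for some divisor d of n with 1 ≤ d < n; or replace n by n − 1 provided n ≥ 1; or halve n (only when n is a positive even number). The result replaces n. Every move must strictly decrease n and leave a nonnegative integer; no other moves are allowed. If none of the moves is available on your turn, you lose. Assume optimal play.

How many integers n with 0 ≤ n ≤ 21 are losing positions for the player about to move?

11

Label each position W (a win for the player to move) or L (a loss). A position with no legal move is L; any other position is W exactly when some move reaches an L, and L when every move reaches a W.
n=0: no move → L
n=1: W (go to 0, an L position)
n=2: L (sole option 1(W) is W)
n=3: W (go to 2, an L position)
n=4: W (go to 2, an L position)
n=5: L (sole option 4(W) is W)
n=6: W (go to 5, an L position)
n=7: L (sole option 6(W) is W)
n=8: W (go to 7, an L position)
n=9: L (options 6(W), 8(W) are all W)
n=10: W (go to 5, an L position)
n=11: L (sole option 10(W) is W)
n=12: W (go to 9, an L position)
n=13: L (sole option 12(W) is W)
n=14: W (go to 7, an L position)
n=15: L (options 10(W), 12(W), 14(W) are all W)
n=16: W (go to 15, an L position)
n=17: L (sole option 16(W) is W)
n=18: W (go to 9, an L position)
n=19: L (sole option 18(W) is W)
n=20: W (go to 15, an L position)
n=21: L (options 14(W), 18(W), 20(W) are all W)
L entries with 0 ≤ n ≤ 21: n = 0, 2, 5, 7, 9, 11, 13, 15, 17, 19, 21; that makes 11.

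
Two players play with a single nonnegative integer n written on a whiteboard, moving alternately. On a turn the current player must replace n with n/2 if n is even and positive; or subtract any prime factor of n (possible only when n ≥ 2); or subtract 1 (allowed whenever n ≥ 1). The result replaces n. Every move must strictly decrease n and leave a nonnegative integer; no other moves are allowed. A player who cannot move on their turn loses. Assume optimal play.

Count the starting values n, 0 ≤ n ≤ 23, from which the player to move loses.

Positions with no move are L. A position that does have a move is losing for the player to move precisely when every available move leads to a winning position for the opponent. Fill in the labels:
n=0: no move → L
n=1: W (go to 0, an L position)
n=2: W (go to 0, an L position)
n=3: W (go to 0, an L position)
n=4: L (options 2(W), 3(W) are all W)
n=5: W (go to 0, an L position)
n=6: W (go to 4, an L position)
n=7: W (go to 0, an L position)
n=8: W (go to 4, an L position)
n=9: L (options 6(W), 8(W) are all W)
n=10: W (go to 9, an L position)
n=11: W (go to 0, an L position)
n=12: W (go to 9, an L position)
n=13: W (go to 0, an L position)
n=14: L (options 7(W), 12(W), 13(W) are all W)
n=15: W (go to 14, an L position)
n=16: W (go to 14, an L position)
n=17: W (go to 0, an L position)
n=18: W (go to 9, an L position)
n=19: W (go to 0, an L position)
n=20: L (options 10(W), 15(W), 18(W), 19(W) are all W)
n=21: W (go to 14, an L position)
n=22: W (go to 20, an L position)
n=23: W (go to 0, an L position)
L entries with 0 ≤ n ≤ 23: n = 0, 4, 9, 14, 20; that makes 5.

5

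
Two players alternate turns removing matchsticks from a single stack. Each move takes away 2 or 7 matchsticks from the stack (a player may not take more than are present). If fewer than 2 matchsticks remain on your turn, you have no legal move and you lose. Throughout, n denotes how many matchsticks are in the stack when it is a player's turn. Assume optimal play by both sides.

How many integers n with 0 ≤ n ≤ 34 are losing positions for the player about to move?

16

Label each position W (a win for the player to move) or L (a loss). A position with no legal move is L; any other position is W exactly when some move reaches an L, and L when every move reaches a W.
n=0: no move → L
n=1: no move → L
n=2: →0(L), so W
n=3: →1(L), so W
n=4: →2(W) only, which is W, so L
n=5: →3(W) only, which is W, so L
n=6: →4(L), so W
n=7: →5(L), so W
n=8: →1(L), so W
n=9: →7(W), 2(W) — all W, so L
n=10: →8(W), 3(W) — all W, so L
n=11: →9(L), so W
n=12: →10(L), so W
n=13: →11(W), 6(W) — all W, so L
n=14: →12(W), 7(W) — all W, so L
n=15: →13(L), so W
n=16: →14(L), so W
n=17: →10(L), so W
n=18: →16(W), 11(W) — all W, so L
n=19: →17(W), 12(W) — all W, so L
n=20: →18(L), so W
n=21: →19(L), so W
n=22: →20(W), 15(W) — all W, so L
n=23: →21(W), 16(W) — all W, so L
n=24: →22(L), so W
n=25: →23(L), so W
n=26: →19(L), so W
n=27: →25(W), 20(W) — all W, so L
n=28: →26(W), 21(W) — all W, so L
n=29: →27(L), so W
n=30: →28(L), so W
n=31: →29(W), 24(W) — all W, so L
n=32: →30(W), 25(W) — all W, so L
n=33: →31(L), so W
n=34: →32(L), so W
L entries with 0 ≤ n ≤ 34: n = 0, 1, 4, 5, 9, 10, 13, 14, 18, 19, 22, 23, 27, 28, 31, 32; that makes 16.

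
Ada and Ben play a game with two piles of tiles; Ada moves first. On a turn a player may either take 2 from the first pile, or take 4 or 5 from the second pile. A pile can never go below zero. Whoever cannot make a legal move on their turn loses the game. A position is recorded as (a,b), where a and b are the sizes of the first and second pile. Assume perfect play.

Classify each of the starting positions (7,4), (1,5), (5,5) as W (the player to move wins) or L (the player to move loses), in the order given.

(7,4): L, (1,5): W, (5,5): W

Build the W/L table. Terminal = L. A non-terminal position is W if it has a move to some L; otherwise it is L.
No move ever increases a pile, so every position that can arise here has a ≤ 7 and b ≤ 5; it is enough to label the cells with 0 ≤ a ≤ 7 and 0 ≤ b ≤ 5.
Every move lowers a or b (never raises either), so fill the grid row by row in increasing a, and left to right within a row: each cell's successors are then already labelled.
      b=0  b=1  b=2  b=3  b=4  b=5
a=0:    L    L    L    L    W    W
a=1:    L    L    L    L    W    W
a=2:    W    W    W    W    L    L
a=3:    W    W    W    W    L    L
a=4:    L    L    L    L    W    W
a=5:    L    L    L    L    W    W
a=6:    W    W    W    W    L    L
a=7:    W    W    W    W    L    L
Cells with no legal move (terminal, hence L): (0,0), (0,1), (0,2), (0,3), (1,0), (1,1), (1,2), (1,3).
The remaining L cells, each justified by listing all of its moves:
(2,4): only reaches (0,4)(W), (2,0)(W), all W → L
(2,5): only reaches (0,5)(W), (2,1)(W), (2,0)(W), all W → L
(3,4): only reaches (1,4)(W), (3,0)(W), all W → L
(3,5): only reaches (1,5)(W), (3,1)(W), (3,0)(W), all W → L
(4,0): only reaches (2,0)(W), which is W → L
(4,1): only reaches (2,1)(W), which is W → L
(4,2): only reaches (2,2)(W), which is W → L
(4,3): only reaches (2,3)(W), which is W → L
(5,0): only reaches (3,0)(W), which is W → L
(5,1): only reaches (3,1)(W), which is W → L
(5,2): only reaches (3,2)(W), which is W → L
(5,3): only reaches (3,3)(W), which is W → L
(6,4): only reaches (4,4)(W), (6,0)(W), all W → L
(6,5): only reaches (4,5)(W), (6,1)(W), (6,0)(W), all W → L
(7,4): only reaches (5,4)(W), (7,0)(W), all W → L
(7,5): only reaches (5,5)(W), (7,1)(W), (7,0)(W), all W → L
Every other cell has at least one move into one of the L cells above, so it is W.
(7,4): one of the L cells justified above, so L
(1,5): the move to (1,1) reaches an L cell, so W
(5,5): the move to (3,5) reaches an L cell, so W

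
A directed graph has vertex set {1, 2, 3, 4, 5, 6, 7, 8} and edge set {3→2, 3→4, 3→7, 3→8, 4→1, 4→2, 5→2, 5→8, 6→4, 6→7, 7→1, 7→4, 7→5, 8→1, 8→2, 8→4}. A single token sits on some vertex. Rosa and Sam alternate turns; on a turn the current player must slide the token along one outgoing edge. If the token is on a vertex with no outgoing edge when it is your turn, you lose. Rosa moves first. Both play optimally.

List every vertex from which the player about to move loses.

1, 2, 6

Label each position W (a win for the player to move) or L (a loss). A position with no legal move is L; any other position is W exactly when some move reaches an L, and L when every move reaches a W.
Every edge goes from a vertex to one that appears earlier in the order 1, 2, 4, 8, 5, 7, 3, 6, so processing vertices in that order labels each vertex after all of its successors.
1: no outgoing edge → L
2: no outgoing edge → L
4: reaches L-position 2 → W
8: reaches L-position 2 → W
5: reaches L-position 2 → W
7: reaches L-position 1 → W
3: reaches L-position 2 → W
6: only reaches 7(W), 4(W), all W → L
The losing starting vertices are exactly the entries labelled L in this table (3 of them).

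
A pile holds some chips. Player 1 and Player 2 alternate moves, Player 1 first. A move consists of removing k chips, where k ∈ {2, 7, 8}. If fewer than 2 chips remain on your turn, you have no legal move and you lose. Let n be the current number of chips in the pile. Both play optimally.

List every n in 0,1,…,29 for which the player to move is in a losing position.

0, 1, 4, 5, 10, 14, 15, 19, 20, 24, 25, 29

Build the W/L table. Terminal = L. A non-terminal position is W if it has a move to some L; otherwise it is L.
n=0: no move → L
n=1: no move → L
n=2: W (go to 0, an L position)
n=3: W (go to 1, an L position)
n=4: L (sole option 2(W) is W)
n=5: L (sole option 3(W) is W)
n=6: W (go to 4, an L position)
n=7: W (go to 5, an L position)
n=8: W (go to 1, an L position)
n=9: W (go to 1, an L position)
n=10: L (options 8(W), 3(W), 2(W) are all W)
n=11: W (go to 4, an L position)
n=12: W (go to 10, an L position)
n=13: W (go to 5, an L position)
n=14: L (options 12(W), 7(W), 6(W) are all W)
n=15: L (options 13(W), 8(W), 7(W) are all W)
n=16: W (go to 14, an L position)
n=17: W (go to 15, an L position)
n=18: W (go to 10, an L position)
n=19: L (options 17(W), 12(W), 11(W) are all W)
n=20: L (options 18(W), 13(W), 12(W) are all W)
n=21: W (go to 19, an L position)
n=22: W (go to 20, an L position)
n=23: W (go to 15, an L position)
n=24: L (options 22(W), 17(W), 16(W) are all W)
n=25: L (options 23(W), 18(W), 17(W) are all W)
n=26: W (go to 24, an L position)
n=27: W (go to 25, an L position)
n=28: W (go to 20, an L position)
n=29: L (options 27(W), 22(W), 21(W) are all W)
Reading off the rows marked L gives the requested list; there are 12 such values of n.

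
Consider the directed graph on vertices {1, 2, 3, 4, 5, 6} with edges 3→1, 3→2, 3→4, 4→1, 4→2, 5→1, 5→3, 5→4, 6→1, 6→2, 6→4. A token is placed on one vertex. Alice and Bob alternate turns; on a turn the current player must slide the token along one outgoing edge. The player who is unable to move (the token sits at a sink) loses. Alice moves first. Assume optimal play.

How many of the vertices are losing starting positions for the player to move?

2

Classify positions by backward induction: terminal positions (no move available) are L. From any other position, the mover wins iff some move reaches an L.
Every edge goes from a vertex to one that appears earlier in the order 1, 2, 4, 6, 3, 5, so processing vertices in that order labels each vertex after all of its successors.
1: no outgoing edge → L
2: no outgoing edge → L
4: can move to 2, which is L ⇒ W
6: can move to 2, which is L ⇒ W
3: can move to 2, which is L ⇒ W
5: can move to 1, which is L ⇒ W
The L vertices are 1, 2; that is 2 in all.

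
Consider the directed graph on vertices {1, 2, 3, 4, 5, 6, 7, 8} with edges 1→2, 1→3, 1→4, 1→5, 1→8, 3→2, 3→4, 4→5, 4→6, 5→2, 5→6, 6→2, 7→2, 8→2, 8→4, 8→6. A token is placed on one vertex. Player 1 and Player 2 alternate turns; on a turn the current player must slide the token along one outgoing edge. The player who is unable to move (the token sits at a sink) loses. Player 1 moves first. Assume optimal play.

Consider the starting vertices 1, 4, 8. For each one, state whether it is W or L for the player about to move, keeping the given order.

1: W, 4: L, 8: W

Compute win/loss labels from the base case upward. A position with no move is L. Any other position is W if it can reach an L in one move, else L.
Every edge goes from a vertex to one that appears earlier in the order 2, 6, 5, 7, 4, 3, 8, 1, so processing vertices in that order labels each vertex after all of its successors.
2: no outgoing edge → L
6: reaches L-position 2 → W
5: reaches L-position 2 → W
7: reaches L-position 2 → W
4: only reaches 5(W), 6(W), all W → L
3: reaches L-position 4 → W
8: reaches L-position 4 → W
1: reaches L-position 4 → W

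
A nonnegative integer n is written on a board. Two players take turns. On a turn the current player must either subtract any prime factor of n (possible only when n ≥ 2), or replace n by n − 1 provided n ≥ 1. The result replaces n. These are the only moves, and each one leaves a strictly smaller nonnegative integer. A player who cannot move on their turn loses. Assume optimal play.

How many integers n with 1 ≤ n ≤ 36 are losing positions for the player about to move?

9

Compute win/loss labels from the base case upward. A position with no move is L. Any other position is W if it can reach an L in one move, else L.
n=0: no move → L
n=1: →0(L), so W
n=2: →0(L), so W
n=3: →0(L), so W
n=4: →2(W), 3(W) — all W, so L
n=5: →0(L), so W
n=6: →4(L), so W
n=7: →0(L), so W
n=8: →6(W), 7(W) — all W, so L
n=9: →8(L), so W
n=10: →8(L), so W
n=11: →0(L), so W
n=12: →9(W), 10(W), 11(W) — all W, so L
n=13: →0(L), so W
n=14: →12(L), so W
n=15: →12(L), so W
n=16: →14(W), 15(W) — all W, so L
n=17: →0(L), so W
n=18: →16(L), so W
n=19: →0(L), so W
n=20: →15(W), 18(W), 19(W) — all W, so L
n=21: →20(L), so W
n=22: →20(L), so W
n=23: →0(L), so W
n=24: →21(W), 22(W), 23(W) — all W, so L
n=25: →20(L), so W
n=26: →24(L), so W
n=27: →24(L), so W
n=28: →21(W), 26(W), 27(W) — all W, so L
n=29: →0(L), so W
n=30: →28(L), so W
n=31: →0(L), so W
n=32: →30(W), 31(W) — all W, so L
n=33: →32(L), so W
n=34: →32(L), so W
n=35: →28(L), so W
n=36: →33(W), 34(W), 35(W) — all W, so L
L entries with 1 ≤ n ≤ 36 (n=0 is outside the asked range and is not counted): n = 4, 8, 12, 16, 20, 24, 28, 32, 36; that makes 9.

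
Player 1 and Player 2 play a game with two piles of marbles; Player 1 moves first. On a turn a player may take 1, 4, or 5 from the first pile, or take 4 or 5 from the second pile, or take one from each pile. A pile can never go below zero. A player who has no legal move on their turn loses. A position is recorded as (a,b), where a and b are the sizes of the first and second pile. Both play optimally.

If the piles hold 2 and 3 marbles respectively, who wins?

Player 2 wins.

Work bottom-up. With no move the player to move loses. Otherwise the position is W if at least one move leads to an L position for the opponent, and L if every move leads to a W.
No move ever increases a pile, so every position that can arise here has a ≤ 2 and b ≤ 3; it is enough to label the cells with 0 ≤ a ≤ 2 and 0 ≤ b ≤ 3.
Every move lowers a or b (never raises either), so fill the grid row by row in increasing a, and left to right within a row: each cell's successors are then already labelled.
      b=0  b=1  b=2  b=3
a=0:    L    L    L    L
a=1:    W    W    W    W
a=2:    L    L    L    L
Cells with no legal move (terminal, hence L): (0,0), (0,1), (0,2), (0,3).
The remaining L cells, each justified by listing all of its moves:
(2,0): the only move is to (1,0)(W), a W ⇒ L
(2,1): moves to (1,1)(W), (1,0)(W); every one is W ⇒ L
(2,2): moves to (1,2)(W), (1,1)(W); every one is W ⇒ L
(2,3): moves to (1,3)(W), (1,2)(W); every one is W ⇒ L
Every other cell has at least one move into one of the L cells above, so it is W.
The starting position (2,3) is L: whatever Player 1 does, the opponent receives a W position.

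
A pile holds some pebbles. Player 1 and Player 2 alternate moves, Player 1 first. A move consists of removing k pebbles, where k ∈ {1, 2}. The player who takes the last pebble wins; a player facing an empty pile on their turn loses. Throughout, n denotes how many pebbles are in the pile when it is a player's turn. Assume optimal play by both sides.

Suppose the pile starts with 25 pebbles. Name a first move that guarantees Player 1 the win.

Build the W/L table. Terminal = L. A non-terminal position is W if it has a move to some L; otherwise it is L.
n=0: no move → L
n=1: W (go to 0, an L position)
n=2: W (go to 0, an L position)
n=3: L (options 2(W), 1(W) are all W)
n=4: W (go to 3, an L position)
n=5: W (go to 3, an L position)
n=6: L (options 5(W), 4(W) are all W)
n=7: W (go to 6, an L position)
n=8: W (go to 6, an L position)
n=9: L (options 8(W), 7(W) are all W)
n=10: W (go to 9, an L position)
n=11: W (go to 9, an L position)
n=12: L (options 11(W), 10(W) are all W)
n=13: W (go to 12, an L position)
n=14: W (go to 12, an L position)
n=15: L (options 14(W), 13(W) are all W)
n=16: W (go to 15, an L position)
n=17: W (go to 15, an L position)
n=18: L (options 17(W), 16(W) are all W)
n=19: W (go to 18, an L position)
n=20: W (go to 18, an L position)
n=21: L (options 20(W), 19(W) are all W)
n=22: W (go to 21, an L position)
n=23: W (go to 21, an L position)
n=24: L (options 23(W), 22(W) are all W)
n=25: W (go to 24, an L position)
From 25, the L positions reachable in one move are: 24.

Remove 1, leaving 24.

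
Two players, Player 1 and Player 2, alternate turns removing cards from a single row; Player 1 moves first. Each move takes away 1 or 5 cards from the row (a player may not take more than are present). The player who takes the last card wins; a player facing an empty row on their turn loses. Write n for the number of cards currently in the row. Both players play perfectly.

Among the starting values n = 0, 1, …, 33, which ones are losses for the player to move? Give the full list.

Use the standard recursion: the mover loses at a terminal position; elsewhere, the mover wins exactly when some move hands the opponent an L position.
n=0: no move → L
n=1: →0(L), so W
n=2: →1(W) only, which is W, so L
n=3: →2(L), so W
n=4: →3(W) only, which is W, so L
n=5: →4(L), so W
n=6: →5(W), 1(W) — all W, so L
n=7: →6(L), so W
n=8: →7(W), 3(W) — all W, so L
n=9: →8(L), so W
n=10: →9(W), 5(W) — all W, so L
n=11: →10(L), so W
n=12: →11(W), 7(W) — all W, so L
n=13: →12(L), so W
n=14: →13(W), 9(W) — all W, so L
n=15: →14(L), so W
n=16: →15(W), 11(W) — all W, so L
n=17: →16(L), so W
n=18: →17(W), 13(W) — all W, so L
n=19: →18(L), so W
n=20: →19(W), 15(W) — all W, so L
n=21: →20(L), so W
n=22: →21(W), 17(W) — all W, so L
n=23: →22(L), so W
n=24: →23(W), 19(W) — all W, so L
n=25: →24(L), so W
n=26: →25(W), 21(W) — all W, so L
n=27: →26(L), so W
n=28: →27(W), 23(W) — all W, so L
n=29: →28(L), so W
n=30: →29(W), 25(W) — all W, so L
n=31: →30(L), so W
n=32: →31(W), 27(W) — all W, so L
n=33: →32(L), so W
The losing starting values of n are exactly the entries labelled L in this table (17 of them).

0, 2, 4, 6, 8, 10, 12, 14, 16, 18, 20, 22, 24, 26, 28, 30, 32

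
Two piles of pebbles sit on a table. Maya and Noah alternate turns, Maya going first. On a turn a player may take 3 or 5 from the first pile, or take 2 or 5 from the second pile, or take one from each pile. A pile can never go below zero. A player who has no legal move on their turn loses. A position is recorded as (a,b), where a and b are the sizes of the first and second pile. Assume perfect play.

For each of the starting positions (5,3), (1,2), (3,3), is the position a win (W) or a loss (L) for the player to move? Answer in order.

Compute win/loss labels from the base case upward. A position with no move is L. Any other position is W if it can reach an L in one move, else L.
No move ever increases a pile, so every position that can arise here has a ≤ 5 and b ≤ 3; it is enough to label the cells with 0 ≤ a ≤ 5 and 0 ≤ b ≤ 3.
Every move lowers a or b (never raises either), so fill the grid row by row in increasing a, and left to right within a row: each cell's successors are then already labelled.
      b=0  b=1  b=2  b=3
a=0:    L    L    W    W
a=1:    L    W    W    L
a=2:    L    W    W    L
a=3:    W    W    L    L
a=4:    W    L    L    W
a=5:    W    W    W    W
Cells with no legal move (terminal, hence L): (0,0), (0,1), (1,0), (2,0).
The remaining L cells, each justified by listing all of its moves:
(1,3): L (options (1,1)(W), (0,2)(W) are all W)
(2,3): L (options (2,1)(W), (1,2)(W) are all W)
(3,2): L (options (0,2)(W), (3,0)(W), (2,1)(W) are all W)
(3,3): L (options (0,3)(W), (3,1)(W), (2,2)(W) are all W)
(4,1): L (options (1,1)(W), (3,0)(W) are all W)
(4,2): L (options (1,2)(W), (4,0)(W), (3,1)(W) are all W)
Every other cell has at least one move into one of the L cells above, so it is W.
(5,3): the move to (2,3) reaches an L cell, so W
(1,2): the move to (1,0) reaches an L cell, so W
(3,3): one of the L cells justified above, so L

(5,3): W, (1,2): W, (3,3): L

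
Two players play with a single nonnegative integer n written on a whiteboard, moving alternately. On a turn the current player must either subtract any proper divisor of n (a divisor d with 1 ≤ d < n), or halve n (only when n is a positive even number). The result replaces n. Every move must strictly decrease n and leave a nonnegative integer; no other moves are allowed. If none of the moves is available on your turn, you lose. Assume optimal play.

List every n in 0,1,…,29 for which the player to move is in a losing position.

0, 1, 3, 5, 7, 9, 11, 13, 15, 17, 19, 21, 23, 25, 27, 29

Label each position W (a win for the player to move) or L (a loss). A position with no legal move is L; any other position is W exactly when some move reaches an L, and L when every move reaches a W.
n=0: no move → L
n=1: no move → L
n=2: W (go to 1, an L position)
n=3: L (sole option 2(W) is W)
n=4: W (go to 3, an L position)
n=5: L (sole option 4(W) is W)
n=6: W (go to 3, an L position)
n=7: L (sole option 6(W) is W)
n=8: W (go to 7, an L position)
n=9: L (options 6(W), 8(W) are all W)
n=10: W (go to 5, an L position)
n=11: L (sole option 10(W) is W)
n=12: W (go to 9, an L position)
n=13: L (sole option 12(W) is W)
n=14: W (go to 7, an L position)
n=15: L (options 10(W), 12(W), 14(W) are all W)
n=16: W (go to 15, an L position)
n=17: L (sole option 16(W) is W)
n=18: W (go to 9, an L position)
n=19: L (sole option 18(W) is W)
n=20: W (go to 15, an L position)
n=21: L (options 14(W), 18(W), 20(W) are all W)
n=22: W (go to 11, an L position)
n=23: L (sole option 22(W) is W)
n=24: W (go to 21, an L position)
n=25: L (options 20(W), 24(W) are all W)
n=26: W (go to 13, an L position)
n=27: L (options 18(W), 24(W), 26(W) are all W)
n=28: W (go to 21, an L position)
n=29: L (sole option 28(W) is W)
Reading off the rows marked L gives the requested list; there are 16 such values of n.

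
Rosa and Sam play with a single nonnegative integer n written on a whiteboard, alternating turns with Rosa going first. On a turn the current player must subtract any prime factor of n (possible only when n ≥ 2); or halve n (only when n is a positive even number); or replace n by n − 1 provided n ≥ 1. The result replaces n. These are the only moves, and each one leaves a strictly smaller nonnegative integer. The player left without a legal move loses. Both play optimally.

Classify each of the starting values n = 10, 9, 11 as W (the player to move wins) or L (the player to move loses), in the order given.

Use the standard recursion: the mover loses at a terminal position; elsewhere, the mover wins exactly when some move hands the opponent an L position.
n=0: no move → L
n=1: reaches L-position 0 → W
n=2: reaches L-position 0 → W
n=3: reaches L-position 0 → W
n=4: only reaches 2(W), 3(W), all W → L
n=5: reaches L-position 0 → W
n=6: reaches L-position 4 → W
n=7: reaches L-position 0 → W
n=8: reaches L-position 4 → W
n=9: only reaches 6(W), 8(W), all W → L
n=10: reaches L-position 9 → W
n=11: reaches L-position 0 → W

10: W, 9: L, 11: W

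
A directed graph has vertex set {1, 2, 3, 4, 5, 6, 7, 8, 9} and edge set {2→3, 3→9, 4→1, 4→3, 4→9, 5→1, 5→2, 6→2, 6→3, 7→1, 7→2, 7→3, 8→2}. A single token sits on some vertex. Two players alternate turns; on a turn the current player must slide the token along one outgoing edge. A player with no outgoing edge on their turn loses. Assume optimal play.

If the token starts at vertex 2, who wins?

Positions with no move are L. A position that does have a move is losing for the player to move precisely when every available move leads to a winning position for the opponent. Fill in the labels:
Every edge goes from a vertex to one that appears earlier in the order 9, 1, 3, 4, 2, 5, 8, 6, 7, so processing vertices in that order labels each vertex after all of its successors.
9: no outgoing edge → L
1: no outgoing edge → L
3: can move to 9, which is L ⇒ W
4: can move to 1, which is L ⇒ W
2: the only move is to 3(W), a W ⇒ L
5: can move to 2, which is L ⇒ W
8: can move to 2, which is L ⇒ W
6: can move to 2, which is L ⇒ W
7: can move to 2, which is L ⇒ W
Every move from 2 reaches a W position, so the mover loses.

The second player wins.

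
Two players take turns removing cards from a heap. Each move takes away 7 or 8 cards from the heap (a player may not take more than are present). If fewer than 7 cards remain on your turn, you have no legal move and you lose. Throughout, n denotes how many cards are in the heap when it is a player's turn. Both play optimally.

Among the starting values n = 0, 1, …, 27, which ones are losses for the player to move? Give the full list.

Label each position W (a win for the player to move) or L (a loss). A position with no legal move is L; any other position is W exactly when some move reaches an L, and L when every move reaches a W.
n=0: no move → L
n=1: no move → L
n=2: no move → L
n=3: no move → L
n=4: no move → L
n=5: no move → L
n=6: no move → L
n=7: →0(L), so W
n=8: →1(L), so W
n=9: →2(L), so W
n=10: →3(L), so W
n=11: →4(L), so W
n=12: →5(L), so W
n=13: →6(L), so W
n=14: →6(L), so W
n=15: →8(W), 7(W) — all W, so L
n=16: →9(W), 8(W) — all W, so L
n=17: →10(W), 9(W) — all W, so L
n=18: →11(W), 10(W) — all W, so L
n=19: →12(W), 11(W) — all W, so L
n=20: →13(W), 12(W) — all W, so L
n=21: →14(W), 13(W) — all W, so L
n=22: →15(L), so W
n=23: →16(L), so W
n=24: →17(L), so W
n=25: →18(L), so W
n=26: →19(L), so W
n=27: →20(L), so W
The losing starting values of n are exactly the entries labelled L in this table (14 of them).

0, 1, 2, 3, 4, 5, 6, 15, 16, 17, 18, 19, 20, 21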